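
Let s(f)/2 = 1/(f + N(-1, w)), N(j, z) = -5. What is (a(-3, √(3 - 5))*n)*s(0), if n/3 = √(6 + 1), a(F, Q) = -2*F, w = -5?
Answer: -36*√7/5 ≈ -19.049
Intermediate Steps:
n = 3*√7 (n = 3*√(6 + 1) = 3*√7 ≈ 7.9373)
s(f) = 2/(-5 + f) (s(f) = 2/(f - 5) = 2/(-5 + f))
(a(-3, √(3 - 5))*n)*s(0) = ((-2*(-3))*(3*√7))*(2/(-5 + 0)) = (6*(3*√7))*(2/(-5)) = (18*√7)*(2*(-⅕)) = (18*√7)*(-⅖) = -36*√7/5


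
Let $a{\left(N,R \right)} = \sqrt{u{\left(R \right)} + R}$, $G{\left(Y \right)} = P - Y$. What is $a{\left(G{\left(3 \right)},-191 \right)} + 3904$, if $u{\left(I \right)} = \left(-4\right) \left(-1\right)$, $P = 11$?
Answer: $3904 + i \sqrt{187} \approx 3904.0 + 13.675 i$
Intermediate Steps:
$u{\left(I \right)} = 4$
$G{\left(Y \right)} = 11 - Y$
$a{\left(N,R \right)} = \sqrt{4 + R}$
$a{\left(G{\left(3 \right)},-191 \right)} + 3904 = \sqrt{4 - 191} + 3904 = \sqrt{-187} + 3904 = i \sqrt{187} + 3904 = 3904 + i \sqrt{187}$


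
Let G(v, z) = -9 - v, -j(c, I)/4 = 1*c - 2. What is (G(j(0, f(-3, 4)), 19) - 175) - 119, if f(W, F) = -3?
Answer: -311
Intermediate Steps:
j(c, I) = 8 - 4*c (j(c, I) = -4*(1*c - 2) = -4*(c - 2) = -4*(-2 + c) = 8 - 4*c)
(G(j(0, f(-3, 4)), 19) - 175) - 119 = ((-9 - (8 - 4*0)) - 175) - 119 = ((-9 - (8 + 0)) - 175) - 119 = ((-9 - 1*8) - 175) - 119 = ((-9 - 8) - 175) - 119 = (-17 - 175) - 119 = -192 - 119 = -311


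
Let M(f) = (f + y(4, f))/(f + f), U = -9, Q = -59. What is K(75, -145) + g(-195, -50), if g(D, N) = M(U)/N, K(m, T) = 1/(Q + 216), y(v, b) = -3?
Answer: -82/11775 ≈ -0.0069639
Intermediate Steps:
K(m, T) = 1/157 (K(m, T) = 1/(-59 + 216) = 1/157)
M(f) = (-3 + f)/(2*f) (M(f) = (f - 3)/(f + f) = (-3 + f)/((2*f)) = (-3 + f)*(1/(2*f)) = (-3 + f)/(2*f))
g(D, N) = 2/(3*N) (g(D, N) = ((½)*(-3 - 9)/(-9))/N = ((½)*(-⅑)*(-12))/N = 2/(3*N))
K(75, -145) + g(-195, -50) = 1/157 + (⅔)/(-50) = 1/157 + (⅔)*(-1/50) = 1/157 - 1/75 = -82/11775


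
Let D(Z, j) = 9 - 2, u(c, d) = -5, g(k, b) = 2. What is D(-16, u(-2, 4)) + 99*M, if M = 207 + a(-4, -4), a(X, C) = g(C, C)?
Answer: 20698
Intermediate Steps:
a(X, C) = 2
D(Z, j) = 7
M = 209 (M = 207 + 2 = 209)
D(-16, u(-2, 4)) + 99*M = 7 + 99*209 = 7 + 20691 = 20698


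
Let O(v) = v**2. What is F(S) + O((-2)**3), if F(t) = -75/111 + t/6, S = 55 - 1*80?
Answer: 13133/222 ≈ 59.158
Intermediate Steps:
S = -25 (S = 55 - 80 = -25)
F(t) = -25/37 + t/6 (F(t) = -75*1/111 + t*(1/6) = -25/37 + t/6)
F(S) + O((-2)**3) = (-25/37 + (1/6)*(-25)) + ((-2)**3)**2 = (-25/37 - 25/6) + (-8)**2 = -1075/222 + 64 = 13133/222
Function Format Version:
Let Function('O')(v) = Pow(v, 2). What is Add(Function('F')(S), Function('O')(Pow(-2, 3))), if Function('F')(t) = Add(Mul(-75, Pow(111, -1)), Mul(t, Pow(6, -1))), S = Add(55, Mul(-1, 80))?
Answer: Rational(13133, 222) ≈ 59.158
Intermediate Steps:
S = -25 (S = Add(55, -80) = -25)
Function('F')(t) = Add(Rational(-25, 37), Mul(Rational(1, 6), t)) (Function('F')(t) = Add(Mul(-75, Rational(1, 111)), Mul(t, Rational(1, 6))) = Add(Rational(-25, 37), Mul(Rational(1, 6), t)))
Add(Function('F')(S), Function('O')(Pow(-2, 3))) = Add(Add(Rational(-25, 37), Mul(Rational(1, 6), -25)), Pow(Pow(-2, 3), 2)) = Add(Add(Rational(-25, 37), Rational(-25, 6)), Pow(-8, 2)) = Add(Rational(-1075, 222), 64) = Rational(13133, 222)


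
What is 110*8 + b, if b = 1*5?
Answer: 885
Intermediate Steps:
b = 5
110*8 + b = 110*8 + 5 = 880 + 5 = 885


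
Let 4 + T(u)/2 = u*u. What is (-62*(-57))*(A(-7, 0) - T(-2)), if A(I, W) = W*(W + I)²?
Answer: 0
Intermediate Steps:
T(u) = -8 + 2*u² (T(u) = -8 + 2*(u*u) = -8 + 2*u²)
A(I, W) = W*(I + W)²
(-62*(-57))*(A(-7, 0) - T(-2)) = (-62*(-57))*(0*(-7 + 0)² - (-8 + 2*(-2)²)) = 3534*(0*(-7)² - (-8 + 2*4)) = 3534*(0*49 - (-8 + 8)) = 3534*(0 - 1*0) = 3534*(0 + 0) = 3534*0 = 0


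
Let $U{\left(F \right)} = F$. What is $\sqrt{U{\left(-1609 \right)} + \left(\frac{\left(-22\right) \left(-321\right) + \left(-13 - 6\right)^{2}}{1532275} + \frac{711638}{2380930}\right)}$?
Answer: $\frac{i \sqrt{8564474702897274996094033}}{72964790315} \approx 40.109 i$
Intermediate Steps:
$\sqrt{U{\left(-1609 \right)} + \left(\frac{\left(-22\right) \left(-321\right) + \left(-13 - 6\right)^{2}}{1532275} + \frac{711638}{2380930}\right)} = \sqrt{-1609 + \left(\frac{\left(-22\right) \left(-321\right) + \left(-13 - 6\right)^{2}}{1532275} + \frac{711638}{2380930}\right)} = \sqrt{-1609 + \left(\left(7062 + \left(-19\right)^{2}\right) \frac{1}{1532275} + 711638 \cdot \frac{1}{2380930}\right)} = \sqrt{-1609 + \left(\left(7062 + 361\right) \frac{1}{1532275} + \frac{355819}{1190465}\right)} = \sqrt{-1609 + \left(7423 \cdot \frac{1}{1532275} + \frac{355819}{1190465}\right)} = \sqrt{-1609 + \left(\frac{7423}{1532275} + \frac{355819}{1190465}\right)} = \sqrt{-1609 + \frac{110809875984}{364823951575}} = \sqrt{- \frac{586890928208191}{364823951575}} = \frac{i \sqrt{8564474702897274996094033}}{72964790315}$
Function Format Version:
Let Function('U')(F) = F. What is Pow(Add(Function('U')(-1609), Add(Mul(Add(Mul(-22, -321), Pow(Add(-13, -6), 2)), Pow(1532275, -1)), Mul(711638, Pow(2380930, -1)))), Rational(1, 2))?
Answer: Mul(Rational(1, 72964790315), I, Pow(8564474702897274996094033, Rational(1, 2))) ≈ Mul(40.109, I)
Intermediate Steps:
Pow(Add(Function('U')(-1609), Add(Mul(Add(Mul(-22, -321), Pow(Add(-13, -6), 2)), Pow(1532275, -1)), Mul(711638, Pow(2380930, -1)))), Rational(1, 2)) = Pow(Add(-1609, Add(Mul(Add(Mul(-22, -321), Pow(Add(-13, -6), 2)), Pow(1532275, -1)), Mul(711638, Pow(2380930, -1)))), Rational(1, 2)) = Pow(Add(-1609, Add(Mul(Add(7062, Pow(-19, 2)), Rational(1, 1532275)), Mul(711638, Rational(1, 2380930)))), Rational(1, 2)) = Pow(Add(-1609, Add(Mul(Add(7062, 361), Rational(1, 1532275)), Rational(355819, 1190465))), Rational(1, 2)) = Pow(Add(-1609, Add(Mul(7423, Rational(1, 1532275)), Rational(355819, 1190465))), Rational(1, 2)) = Pow(Add(-1609, Add(Rational(7423, 1532275), Rational(355819, 1190465))), Rational(1, 2)) = Pow(Add(-1609, Rational(110809875984, 364823951575)), Rational(1, 2)) = Pow(Rational(-586890928208191, 364823951575), Rational(1, 2)) = Mul(Rational(1, 72964790315), I, Pow(8564474702897274996094033, Rational(1, 2)))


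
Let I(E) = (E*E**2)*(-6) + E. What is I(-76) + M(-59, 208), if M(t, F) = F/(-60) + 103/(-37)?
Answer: 1461744431/555 ≈ 2.6338e+6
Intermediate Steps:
M(t, F) = -103/37 - F/60 (M(t, F) = F*(-1/60) + 103*(-1/37) = -F/60 - 103/37 = -103/37 - F/60)
I(E) = E - 6*E**3 (I(E) = E**3*(-6) + E = -6*E**3 + E = E - 6*E**3)
I(-76) + M(-59, 208) = (-76 - 6*(-76)**3) + (-103/37 - 1/60*208) = (-76 - 6*(-438976)) + (-103/37 - 52/15) = (-76 + 2633856) - 3469/555 = 2633780 - 3469/555 = 1461744431/555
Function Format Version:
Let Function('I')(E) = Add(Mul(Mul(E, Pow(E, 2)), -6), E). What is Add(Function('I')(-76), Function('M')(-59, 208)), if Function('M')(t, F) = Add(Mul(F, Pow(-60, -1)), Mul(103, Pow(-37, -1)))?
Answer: Rational(1461744431, 555) ≈ 2.6338e+6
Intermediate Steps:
Function('M')(t, F) = Add(Rational(-103, 37), Mul(Rational(-1, 60), F)) (Function('M')(t, F) = Add(Mul(F, Rational(-1, 60)), Mul(103, Rational(-1, 37))) = Add(Mul(Rational(-1, 60), F), Rational(-103, 37)) = Add(Rational(-103, 37), Mul(Rational(-1, 60), F)))
Function('I')(E) = Add(E, Mul(-6, Pow(E, 3))) (Function('I')(E) = Add(Mul(Pow(E, 3), -6), E) = Add(Mul(-6, Pow(E, 3)), E) = Add(E, Mul(-6, Pow(E, 3))))
Add(Function('I')(-76), Function('M')(-59, 208)) = Add(Add(-76, Mul(-6, Pow(-76, 3))), Add(Rational(-103, 37), Mul(Rational(-1, 60), 208))) = Add(Add(-76, Mul(-6, -438976)), Add(Rational(-103, 37), Rational(-52, 15))) = Add(Add(-76, 2633856), Rational(-3469, 555)) = Add(2633780, Rational(-3469, 555)) = Rational(1461744431, 555)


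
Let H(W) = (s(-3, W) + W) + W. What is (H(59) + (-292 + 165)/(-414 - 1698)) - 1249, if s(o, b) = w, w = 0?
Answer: -2388545/2112 ≈ -1130.9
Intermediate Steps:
s(o, b) = 0
H(W) = 2*W (H(W) = (0 + W) + W = W + W = 2*W)
(H(59) + (-292 + 165)/(-414 - 1698)) - 1249 = (2*59 + (-292 + 165)/(-414 - 1698)) - 1249 = (118 - 127/(-2112)) - 1249 = (118 - 127*(-1/2112)) - 1249 = (118 + 127/2112) - 1249 = 249343/2112 - 1249 = -2388545/2112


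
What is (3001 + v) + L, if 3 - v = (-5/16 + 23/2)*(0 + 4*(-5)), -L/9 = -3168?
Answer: 126959/4 ≈ 31740.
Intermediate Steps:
L = 28512 (L = -9*(-3168) = 28512)
v = 907/4 (v = 3 - (-5/16 + 23/2)*(0 + 4*(-5)) = 3 - (-5*1/16 + 23*(½))*(0 - 20) = 3 - (-5/16 + 23/2)*(-20) = 3 - 179*(-20)/16 = 3 - 1*(-895/4) = 3 + 895/4 = 907/4 ≈ 226.75)
(3001 + v) + L = (3001 + 907/4) + 28512 = 12911/4 + 28512 = 126959/4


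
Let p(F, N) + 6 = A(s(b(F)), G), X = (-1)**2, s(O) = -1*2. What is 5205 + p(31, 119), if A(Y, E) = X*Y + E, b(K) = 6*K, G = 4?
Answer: 5201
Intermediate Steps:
s(O) = -2
X = 1
A(Y, E) = E + Y (A(Y, E) = 1*Y + E = Y + E = E + Y)
p(F, N) = -4 (p(F, N) = -6 + (4 - 2) = -6 + 2 = -4)
5205 + p(31, 119) = 5205 - 4 = 5201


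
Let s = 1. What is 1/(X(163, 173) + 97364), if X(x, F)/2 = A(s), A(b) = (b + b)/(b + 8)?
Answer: 9/876280 ≈ 1.0271e-5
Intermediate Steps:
A(b) = 2*b/(8 + b) (A(b) = (2*b)/(8 + b) = 2*b/(8 + b))
X(x, F) = 4/9 (X(x, F) = 2*(2*1/(8 + 1)) = 2*(2*1/9) = 2*(2*1*(⅑)) = 2*(2/9) = 4/9)
1/(X(163, 173) + 97364) = 1/(4/9 + 97364) = 1/(876280/9) = 9/876280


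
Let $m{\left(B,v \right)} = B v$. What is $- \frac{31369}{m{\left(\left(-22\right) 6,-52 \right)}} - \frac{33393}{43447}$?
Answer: $- \frac{122469115}{22940016} \approx -5.3387$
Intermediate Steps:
$- \frac{31369}{m{\left(\left(-22\right) 6,-52 \right)}} - \frac{33393}{43447} = - \frac{31369}{\left(-22\right) 6 \left(-52\right)} - \frac{33393}{43447} = - \frac{31369}{\left(-132\right) \left(-52\right)} - \frac{33393}{43447} = - \frac{31369}{6864} - \frac{33393}{43447} = \left(-31369\right) \frac{1}{6864} - \frac{33393}{43447} = - \frac{2413}{528} - \frac{33393}{43447} = - \frac{122469115}{22940016}$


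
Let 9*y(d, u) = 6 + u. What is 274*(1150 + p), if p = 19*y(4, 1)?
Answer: 2872342/9 ≈ 3.1915e+5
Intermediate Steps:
y(d, u) = 2/3 + u/9 (y(d, u) = (6 + u)/9 = 2/3 + u/9)
p = 133/9 (p = 19*(2/3 + (1/9)*1) = 19*(2/3 + 1/9) = 19*(7/9) = 133/9 ≈ 14.778)
274*(1150 + p) = 274*(1150 + 133/9) = 274*(10483/9) = 2872342/9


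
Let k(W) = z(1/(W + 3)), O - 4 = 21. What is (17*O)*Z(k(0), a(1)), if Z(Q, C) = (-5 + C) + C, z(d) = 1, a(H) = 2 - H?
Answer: -1275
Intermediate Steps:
O = 25 (O = 4 + 21 = 25)
k(W) = 1
Z(Q, C) = -5 + 2*C
(17*O)*Z(k(0), a(1)) = (17*25)*(-5 + 2*(2 - 1*1)) = 425*(-5 + 2*(2 - 1)) = 425*(-5 + 2*1) = 425*(-5 + 2) = 425*(-3) = -1275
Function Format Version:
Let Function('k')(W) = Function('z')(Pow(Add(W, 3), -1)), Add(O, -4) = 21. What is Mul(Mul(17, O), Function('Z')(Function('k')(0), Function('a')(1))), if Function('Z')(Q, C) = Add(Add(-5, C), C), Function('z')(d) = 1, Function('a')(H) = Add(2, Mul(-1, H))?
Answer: -1275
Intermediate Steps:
O = 25 (O = Add(4, 21) = 25)
Function('k')(W) = 1
Function('Z')(Q, C) = Add(-5, Mul(2, C))
Mul(Mul(17, O), Function('Z')(Function('k')(0), Function('a')(1))) = Mul(Mul(17, 25), Add(-5, Mul(2, Add(2, Mul(-1, 1))))) = Mul(425, Add(-5, Mul(2, Add(2, -1)))) = Mul(425, Add(-5, Mul(2, 1))) = Mul(425, Add(-5, 2)) = Mul(425, -3) = -1275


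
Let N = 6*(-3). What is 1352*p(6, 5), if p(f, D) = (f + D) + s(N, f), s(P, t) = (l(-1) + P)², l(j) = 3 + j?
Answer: 360984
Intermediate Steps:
N = -18
s(P, t) = (2 + P)² (s(P, t) = ((3 - 1) + P)² = (2 + P)²)
p(f, D) = 256 + D + f (p(f, D) = (f + D) + (2 - 18)² = (D + f) + (-16)² = (D + f) + 256 = 256 + D + f)
1352*p(6, 5) = 1352*(256 + 5 + 6) = 1352*267 = 360984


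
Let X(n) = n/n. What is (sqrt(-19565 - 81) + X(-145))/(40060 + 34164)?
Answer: 1/74224 + I*sqrt(19646)/74224 ≈ 1.3473e-5 + 0.0018884*I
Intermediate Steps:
X(n) = 1
(sqrt(-19565 - 81) + X(-145))/(40060 + 34164) = (sqrt(-19565 - 81) + 1)/(40060 + 34164) = (sqrt(-19646) + 1)/74224 = (I*sqrt(19646) + 1)*(1/74224) = (1 + I*sqrt(19646))*(1/74224) = 1/74224 + I*sqrt(19646)/74224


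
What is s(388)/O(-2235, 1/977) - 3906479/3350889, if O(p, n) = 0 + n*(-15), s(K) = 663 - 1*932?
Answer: 293532864524/16754445 ≈ 17520.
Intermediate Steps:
s(K) = -269 (s(K) = 663 - 932 = -269)
O(p, n) = -15*n (O(p, n) = 0 - 15*n = -15*n)
s(388)/O(-2235, 1/977) - 3906479/3350889 = -269/((-15/977)) - 3906479/3350889 = -269/((-15*1/977)) - 3906479*1/3350889 = -269/(-15/977) - 3906479/3350889 = -269*(-977/15) - 3906479/3350889 = 262813/15 - 3906479/3350889 = 293532864524/16754445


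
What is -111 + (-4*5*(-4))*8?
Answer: 529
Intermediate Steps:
-111 + (-4*5*(-4))*8 = -111 - 20*(-4)*8 = -111 + 80*8 = -111 + 640 = 529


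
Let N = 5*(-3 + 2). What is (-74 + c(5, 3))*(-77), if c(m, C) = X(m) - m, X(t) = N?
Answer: 6468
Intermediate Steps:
N = -5 (N = 5*(-1) = -5)
X(t) = -5
c(m, C) = -5 - m
(-74 + c(5, 3))*(-77) = (-74 + (-5 - 1*5))*(-77) = (-74 + (-5 - 5))*(-77) = (-74 - 10)*(-77) = -84*(-77) = 6468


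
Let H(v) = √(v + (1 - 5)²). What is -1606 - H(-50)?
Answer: -1606 - I*√34 ≈ -1606.0 - 5.831*I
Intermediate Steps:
H(v) = √(16 + v) (H(v) = √(v + (-4)²) = √(v + 16) = √(16 + v))
-1606 - H(-50) = -1606 - √(16 - 50) = -1606 - √(-34) = -1606 - I*√34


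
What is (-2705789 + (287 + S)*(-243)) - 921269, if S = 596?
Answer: -3841627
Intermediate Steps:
(-2705789 + (287 + S)*(-243)) - 921269 = (-2705789 + (287 + 596)*(-243)) - 921269 = (-2705789 + 883*(-243)) - 921269 = (-2705789 - 214569) - 921269 = -2920358 - 921269 = -3841627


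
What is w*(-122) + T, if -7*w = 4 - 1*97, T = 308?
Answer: -9190/7 ≈ -1312.9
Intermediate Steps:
w = 93/7 (w = -(4 - 1*97)/7 = -(4 - 97)/7 = -⅐*(-93) = 93/7 ≈ 13.286)
w*(-122) + T = (93/7)*(-122) + 308 = -11346/7 + 308 = -9190/7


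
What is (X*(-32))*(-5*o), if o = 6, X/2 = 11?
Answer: 21120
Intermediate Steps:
X = 22 (X = 2*11 = 22)
(X*(-32))*(-5*o) = (22*(-32))*(-5*6) = -704*(-30) = 21120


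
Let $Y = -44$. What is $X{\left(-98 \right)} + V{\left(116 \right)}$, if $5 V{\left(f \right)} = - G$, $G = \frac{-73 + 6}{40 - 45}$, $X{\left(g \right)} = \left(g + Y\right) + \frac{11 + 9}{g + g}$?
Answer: $- \frac{177358}{1225} \approx -144.78$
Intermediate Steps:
$X{\left(g \right)} = -44 + g + \frac{10}{g}$ ($X{\left(g \right)} = \left(g - 44\right) + \frac{11 + 9}{g + g} = \left(-44 + g\right) + \frac{20}{2 g} = \left(-44 + g\right) + 20 \frac{1}{2 g} = \left(-44 + g\right) + \frac{10}{g} = -44 + g + \frac{10}{g}$)
$G = \frac{67}{5}$ ($G = - \frac{67}{-5} = \left(-67\right) \left(- \frac{1}{5}\right) = \frac{67}{5} \approx 13.4$)
$V{\left(f \right)} = - \frac{67}{25}$ ($V{\left(f \right)} = \frac{\left(-1\right) \frac{67}{5}}{5} = \frac{1}{5} \left(- \frac{67}{5}\right) = - \frac{67}{25}$)
$X{\left(-98 \right)} + V{\left(116 \right)} = \left(-44 - 98 + \frac{10}{-98}\right) - \frac{67}{25} = \left(-44 - 98 + 10 \left(- \frac{1}{98}\right)\right) - \frac{67}{25} = \left(-44 - 98 - \frac{5}{49}\right) - \frac{67}{25} = - \frac{6963}{49} - \frac{67}{25} = - \frac{177358}{1225}$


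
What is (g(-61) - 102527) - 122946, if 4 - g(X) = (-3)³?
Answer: -225442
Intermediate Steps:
g(X) = 31 (g(X) = 4 - 1*(-3)³ = 4 - 1*(-27) = 4 + 27 = 31)
(g(-61) - 102527) - 122946 = (31 - 102527) - 122946 = -102496 - 122946 = -225442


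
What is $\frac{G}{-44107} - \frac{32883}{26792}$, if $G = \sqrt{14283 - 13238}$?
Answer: $- \frac{32883}{26792} - \frac{\sqrt{1045}}{44107} \approx -1.2281$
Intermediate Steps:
$G = \sqrt{1045} \approx 32.326$
$\frac{G}{-44107} - \frac{32883}{26792} = \frac{\sqrt{1045}}{-44107} - \frac{32883}{26792} = \sqrt{1045} \left(- \frac{1}{44107}\right) - \frac{32883}{26792} = - \frac{\sqrt{1045}}{44107} - \frac{32883}{26792} = - \frac{32883}{26792} - \frac{\sqrt{1045}}{44107}$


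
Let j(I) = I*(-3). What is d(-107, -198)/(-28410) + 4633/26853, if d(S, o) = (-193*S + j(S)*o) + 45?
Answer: 213766136/127148955 ≈ 1.6812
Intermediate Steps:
j(I) = -3*I
d(S, o) = 45 - 193*S - 3*S*o (d(S, o) = (-193*S + (-3*S)*o) + 45 = (-193*S - 3*S*o) + 45 = 45 - 193*S - 3*S*o)
d(-107, -198)/(-28410) + 4633/26853 = (45 - 193*(-107) - 3*(-107)*(-198))/(-28410) + 4633/26853 = (45 + 20651 - 63558)*(-1/28410) + 4633*(1/26853) = -42862*(-1/28410) + 4633/26853 = 21431/14205 + 4633/26853 = 213766136/127148955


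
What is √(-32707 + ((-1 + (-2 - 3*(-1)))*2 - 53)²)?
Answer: 3*I*√3322 ≈ 172.91*I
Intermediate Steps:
√(-32707 + ((-1 + (-2 - 3*(-1)))*2 - 53)²) = √(-32707 + ((-1 + (-2 + 3))*2 - 53)²) = √(-32707 + ((-1 + 1)*2 - 53)²) = √(-32707 + (0*2 - 53)²) = √(-32707 + (0 - 53)²) = √(-32707 + (-53)²) = √(-32707 + 2809) = √(-29898) = 3*I*√3322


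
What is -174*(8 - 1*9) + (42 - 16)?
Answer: 200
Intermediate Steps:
-174*(8 - 1*9) + (42 - 16) = -174*(8 - 9) + 26 = -174*(-1) + 26 = -29*(-6) + 26 = 174 + 26 = 200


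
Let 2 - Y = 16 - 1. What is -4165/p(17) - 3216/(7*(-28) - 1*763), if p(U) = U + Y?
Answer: -3981371/3836 ≈ -1037.9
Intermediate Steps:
Y = -13 (Y = 2 - (16 - 1) = 2 - 1*15 = 2 - 15 = -13)
p(U) = -13 + U (p(U) = U - 13 = -13 + U)
-4165/p(17) - 3216/(7*(-28) - 1*763) = -4165/(-13 + 17) - 3216/(7*(-28) - 1*763) = -4165/4 - 3216/(-196 - 763) = -4165*¼ - 3216/(-959) = -4165/4 - 3216*(-1/959) = -4165/4 + 3216/959 = -3981371/3836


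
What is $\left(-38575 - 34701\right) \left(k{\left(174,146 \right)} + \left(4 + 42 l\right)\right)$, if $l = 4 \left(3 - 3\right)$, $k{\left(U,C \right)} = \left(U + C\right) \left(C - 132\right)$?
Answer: $-328569584$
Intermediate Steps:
$k{\left(U,C \right)} = \left(-132 + C\right) \left(C + U\right)$ ($k{\left(U,C \right)} = \left(C + U\right) \left(-132 + C\right) = \left(-132 + C\right) \left(C + U\right)$)
$l = 0$ ($l = 4 \cdot 0 = 0$)
$\left(-38575 - 34701\right) \left(k{\left(174,146 \right)} + \left(4 + 42 l\right)\right) = \left(-38575 - 34701\right) \left(\left(146^{2} - 19272 - 22968 + 146 \cdot 174\right) + \left(4 + 42 \cdot 0\right)\right) = - 73276 \left(\left(21316 - 19272 - 22968 + 25404\right) + \left(4 + 0\right)\right) = - 73276 \left(4480 + 4\right) = \left(-73276\right) 4484 = -328569584$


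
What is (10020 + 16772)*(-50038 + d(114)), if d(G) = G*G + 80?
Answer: -990285904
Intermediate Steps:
d(G) = 80 + G² (d(G) = G² + 80 = 80 + G²)
(10020 + 16772)*(-50038 + d(114)) = (10020 + 16772)*(-50038 + (80 + 114²)) = 26792*(-50038 + (80 + 12996)) = 26792*(-50038 + 13076) = 26792*(-36962) = -990285904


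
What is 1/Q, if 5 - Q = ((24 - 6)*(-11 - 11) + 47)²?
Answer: -1/121796 ≈ -8.2105e-6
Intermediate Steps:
Q = -121796 (Q = 5 - ((24 - 6)*(-11 - 11) + 47)² = 5 - (18*(-22) + 47)² = 5 - (-396 + 47)² = 5 - 1*(-349)² = 5 - 1*121801 = 5 - 121801 = -121796)
1/Q = 1/(-121796) = -1/121796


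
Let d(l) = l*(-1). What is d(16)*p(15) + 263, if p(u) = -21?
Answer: 599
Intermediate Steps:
d(l) = -l
d(16)*p(15) + 263 = -1*16*(-21) + 263 = -16*(-21) + 263 = 336 + 263 = 599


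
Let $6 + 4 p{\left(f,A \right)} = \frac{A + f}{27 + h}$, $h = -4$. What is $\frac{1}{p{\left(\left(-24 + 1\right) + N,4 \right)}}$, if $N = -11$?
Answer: $- \frac{23}{42} \approx -0.54762$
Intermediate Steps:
$p{\left(f,A \right)} = - \frac{3}{2} + \frac{A}{92} + \frac{f}{92}$ ($p{\left(f,A \right)} = - \frac{3}{2} + \frac{\left(A + f\right) \frac{1}{27 - 4}}{4} = - \frac{3}{2} + \frac{\left(A + f\right) \frac{1}{23}}{4} = - \frac{3}{2} + \frac{\frac{A}{23} + \frac{f}{23}}{4} = - \frac{3}{2} + \left(\frac{A}{92} + \frac{f}{92}\right) = - \frac{3}{2} + \frac{A}{92} + \frac{f}{92}$)
$\frac{1}{p{\left(\left(-24 + 1\right) + N,4 \right)}} = \frac{1}{- \frac{3}{2} + \frac{1}{92} \cdot 4 + \frac{\left(-24 + 1\right) - 11}{92}} = \frac{1}{- \frac{3}{2} + \frac{1}{23} + \frac{-23 - 11}{92}} = \frac{1}{- \frac{3}{2} + \frac{1}{23} + \frac{1}{92} \left(-34\right)} = \frac{1}{- \frac{3}{2} + \frac{1}{23} - \frac{17}{46}} = \frac{1}{- \frac{42}{23}} = - \frac{23}{42}$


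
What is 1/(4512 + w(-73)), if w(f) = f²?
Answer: 1/9841 ≈ 0.00010162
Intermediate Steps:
1/(4512 + w(-73)) = 1/(4512 + (-73)²) = 1/(4512 + 5329) = 1/9841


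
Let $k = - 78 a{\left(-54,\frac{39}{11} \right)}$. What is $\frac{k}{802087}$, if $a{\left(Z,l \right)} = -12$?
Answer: $\frac{72}{61699} \approx 0.001167$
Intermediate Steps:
$k = 936$ ($k = \left(-78\right) \left(-12\right) = 936$)
$\frac{k}{802087} = \frac{936}{802087} = 936 \cdot \frac{1}{802087} = \frac{72}{61699}$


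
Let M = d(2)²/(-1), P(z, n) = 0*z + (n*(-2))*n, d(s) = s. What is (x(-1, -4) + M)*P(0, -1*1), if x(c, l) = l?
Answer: 16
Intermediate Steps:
P(z, n) = -2*n² (P(z, n) = 0 + (-2*n)*n = 0 - 2*n² = -2*n²)
M = -4 (M = 2²/(-1) = 4*(-1) = -4)
(x(-1, -4) + M)*P(0, -1*1) = (-4 - 4)*(-2*(-1*1)²) = -(-16)*(-1)² = -(-16) = -8*(-2) = 16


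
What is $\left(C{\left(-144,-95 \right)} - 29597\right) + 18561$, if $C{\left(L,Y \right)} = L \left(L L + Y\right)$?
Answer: $-2983340$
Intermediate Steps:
$C{\left(L,Y \right)} = L \left(Y + L^{2}\right)$ ($C{\left(L,Y \right)} = L \left(L^{2} + Y\right) = L \left(Y + L^{2}\right)$)
$\left(C{\left(-144,-95 \right)} - 29597\right) + 18561 = \left(- 144 \left(-95 + \left(-144\right)^{2}\right) - 29597\right) + 18561 = \left(- 144 \left(-95 + 20736\right) - 29597\right) + 18561 = \left(\left(-144\right) 20641 - 29597\right) + 18561 = \left(-2972304 - 29597\right) + 18561 = -3001901 + 18561 = -2983340$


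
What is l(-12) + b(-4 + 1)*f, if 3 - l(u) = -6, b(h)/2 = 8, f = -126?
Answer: -2007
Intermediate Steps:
b(h) = 16 (b(h) = 2*8 = 16)
l(u) = 9 (l(u) = 3 - 1*(-6) = 3 + 6 = 9)
l(-12) + b(-4 + 1)*f = 9 + 16*(-126) = 9 - 2016 = -2007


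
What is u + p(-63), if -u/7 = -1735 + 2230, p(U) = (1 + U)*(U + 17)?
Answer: -613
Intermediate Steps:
p(U) = (1 + U)*(17 + U)
u = -3465 (u = -7*(-1735 + 2230) = -7*495 = -3465)
u + p(-63) = -3465 + (17 + (-63)² + 18*(-63)) = -3465 + (17 + 3969 - 1134) = -3465 + 2852 = -613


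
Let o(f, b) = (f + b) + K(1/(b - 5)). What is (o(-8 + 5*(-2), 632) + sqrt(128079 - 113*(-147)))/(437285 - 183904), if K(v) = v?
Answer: 384979/158869887 + sqrt(144690)/253381 ≈ 0.0039245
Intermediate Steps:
o(f, b) = b + f + 1/(-5 + b) (o(f, b) = (f + b) + 1/(b - 5) = (b + f) + 1/(-5 + b) = b + f + 1/(-5 + b))
(o(-8 + 5*(-2), 632) + sqrt(128079 - 113*(-147)))/(437285 - 183904) = ((1 + (-5 + 632)*(632 + (-8 + 5*(-2))))/(-5 + 632) + sqrt(128079 - 113*(-147)))/(437285 - 183904) = ((1 + 627*(632 + (-8 - 10)))/627 + sqrt(128079 + 16611))/253381 = ((1 + 627*(632 - 18))/627 + sqrt(144690))*(1/253381) = ((1 + 627*614)/627 + sqrt(144690))*(1/253381) = ((1 + 384978)/627 + sqrt(144690))*(1/253381) = ((1/627)*384979 + sqrt(144690))*(1/253381) = (384979/627 + sqrt(144690))*(1/253381) = 384979/158869887 + sqrt(144690)/253381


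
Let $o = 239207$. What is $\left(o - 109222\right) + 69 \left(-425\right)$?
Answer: $100660$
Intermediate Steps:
$\left(o - 109222\right) + 69 \left(-425\right) = \left(239207 - 109222\right) + 69 \left(-425\right) = 129985 - 29325 = 100660$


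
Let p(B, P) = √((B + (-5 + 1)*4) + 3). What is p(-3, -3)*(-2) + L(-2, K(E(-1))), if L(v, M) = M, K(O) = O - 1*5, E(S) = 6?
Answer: 1 - 8*I ≈ 1.0 - 8.0*I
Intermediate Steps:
K(O) = -5 + O (K(O) = O - 5 = -5 + O)
p(B, P) = √(-13 + B) (p(B, P) = √((B - 4*4) + 3) = √((B - 16) + 3) = √((-16 + B) + 3) = √(-13 + B))
p(-3, -3)*(-2) + L(-2, K(E(-1))) = √(-13 - 3)*(-2) + (-5 + 6) = √(-16)*(-2) + 1 = (4*I)*(-2) + 1 = -8*I + 1 = 1 - 8*I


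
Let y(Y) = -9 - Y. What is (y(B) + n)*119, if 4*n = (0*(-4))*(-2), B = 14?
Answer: -2737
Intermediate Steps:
n = 0 (n = ((0*(-4))*(-2))/4 = (0*(-2))/4 = (1/4)*0 = 0)
(y(B) + n)*119 = ((-9 - 1*14) + 0)*119 = ((-9 - 14) + 0)*119 = (-23 + 0)*119 = -23*119 = -2737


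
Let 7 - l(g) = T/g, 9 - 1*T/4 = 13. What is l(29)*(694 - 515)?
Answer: 39201/29 ≈ 1351.8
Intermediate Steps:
T = -16 (T = 36 - 4*13 = 36 - 52 = -16)
l(g) = 7 + 16/g (l(g) = 7 - (-16)/g = 7 + 16/g)
l(29)*(694 - 515) = (7 + 16/29)*(694 - 515) = (7 + 16*(1/29))*179 = (7 + 16/29)*179 = (219/29)*179 = 39201/29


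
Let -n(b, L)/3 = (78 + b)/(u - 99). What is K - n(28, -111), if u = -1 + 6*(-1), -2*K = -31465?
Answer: 31459/2 ≈ 15730.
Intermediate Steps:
K = 31465/2 (K = -½*(-31465) = 31465/2 ≈ 15733.)
u = -7 (u = -1 - 6 = -7)
n(b, L) = 117/53 + 3*b/106 (n(b, L) = -3*(78 + b)/(-7 - 99) = -3*(78 + b)/(-106) = -3*(78 + b)*(-1)/106 = -3*(-39/53 - b/106) = 117/53 + 3*b/106)
K - n(28, -111) = 31465/2 - (117/53 + (3/106)*28) = 31465/2 - (117/53 + 42/53) = 31465/2 - 1*3 = 31465/2 - 3 = 31459/2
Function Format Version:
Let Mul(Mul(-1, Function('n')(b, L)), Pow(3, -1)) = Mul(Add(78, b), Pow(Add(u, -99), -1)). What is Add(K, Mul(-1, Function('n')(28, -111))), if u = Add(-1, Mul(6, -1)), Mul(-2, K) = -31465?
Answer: Rational(31459, 2) ≈ 15730.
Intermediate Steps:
K = Rational(31465, 2) (K = Mul(Rational(-1, 2), -31465) = Rational(31465, 2) ≈ 15733.)
u = -7 (u = Add(-1, -6) = -7)
Function('n')(b, L) = Add(Rational(117, 53), Mul(Rational(3, 106), b)) (Function('n')(b, L) = Mul(-3, Mul(Add(78, b), Pow(Add(-7, -99), -1))) = Mul(-3, Mul(Add(78, b), Pow(-106, -1))) = Mul(-3, Mul(Add(78, b), Rational(-1, 106))) = Mul(-3, Add(Rational(-39, 53), Mul(Rational(-1, 106), b))) = Add(Rational(117, 53), Mul(Rational(3, 106), b)))
Add(K, Mul(-1, Function('n')(28, -111))) = Add(Rational(31465, 2), Mul(-1, Add(Rational(117, 53), Mul(Rational(3, 106), 28)))) = Add(Rational(31465, 2), Mul(-1, Add(Rational(117, 53), Rational(42, 53)))) = Add(Rational(31465, 2), Mul(-1, 3)) = Add(Rational(31465, 2), -3) = Rational(31459, 2)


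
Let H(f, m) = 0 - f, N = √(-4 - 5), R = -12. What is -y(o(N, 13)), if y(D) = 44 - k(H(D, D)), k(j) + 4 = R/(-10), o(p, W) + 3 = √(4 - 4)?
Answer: -234/5 ≈ -46.800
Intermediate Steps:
N = 3*I (N = √(-9) = 3*I ≈ 3.0*I)
o(p, W) = -3 (o(p, W) = -3 + √(4 - 4) = -3 + √0 = -3 + 0 = -3)
H(f, m) = -f
k(j) = -14/5 (k(j) = -4 - 12/(-10) = -4 - 12*(-⅒) = -4 + 6/5 = -14/5)
y(D) = 234/5 (y(D) = 44 - 1*(-14/5) = 44 + 14/5 = 234/5)
-y(o(N, 13)) = -1*234/5 = -234/5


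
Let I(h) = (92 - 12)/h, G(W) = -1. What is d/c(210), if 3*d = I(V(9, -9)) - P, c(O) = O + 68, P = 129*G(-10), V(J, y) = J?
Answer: 1241/7506 ≈ 0.16533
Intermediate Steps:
P = -129 (P = 129*(-1) = -129)
c(O) = 68 + O
I(h) = 80/h
d = 1241/27 (d = (80/9 - 1*(-129))/3 = (80*(1/9) + 129)/3 = (80/9 + 129)/3 = (1/3)*(1241/9) = 1241/27 ≈ 45.963)
d/c(210) = 1241/(27*(68 + 210)) = (1241/27)/278 = (1241/27)*(1/278) = 1241/7506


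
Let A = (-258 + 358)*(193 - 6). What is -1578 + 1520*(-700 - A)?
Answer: -29489578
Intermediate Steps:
A = 18700 (A = 100*187 = 18700)
-1578 + 1520*(-700 - A) = -1578 + 1520*(-700 - 1*18700) = -1578 + 1520*(-700 - 18700) = -1578 + 1520*(-19400) = -1578 - 29488000 = -29489578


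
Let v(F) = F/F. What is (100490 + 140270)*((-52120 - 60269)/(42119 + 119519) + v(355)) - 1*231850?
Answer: -12809290530/80819 ≈ -1.5849e+5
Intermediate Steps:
v(F) = 1
(100490 + 140270)*((-52120 - 60269)/(42119 + 119519) + v(355)) - 1*231850 = (100490 + 140270)*((-52120 - 60269)/(42119 + 119519) + 1) - 1*231850 = 240760*(-112389/161638 + 1) - 231850 = 240760*(49249/161638) - 231850 = 5928594620/80819 - 231850 = -12809290530/80819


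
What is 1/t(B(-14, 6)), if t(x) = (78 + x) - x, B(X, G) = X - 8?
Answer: 1/78 ≈ 0.012821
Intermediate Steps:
B(X, G) = -8 + X
t(x) = 78
1/t(B(-14, 6)) = 1/78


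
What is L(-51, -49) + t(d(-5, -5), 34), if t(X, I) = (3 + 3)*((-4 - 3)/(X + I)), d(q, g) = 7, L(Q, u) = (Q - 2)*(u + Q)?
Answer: 217258/41 ≈ 5299.0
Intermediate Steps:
L(Q, u) = (-2 + Q)*(Q + u)
t(X, I) = -42/(I + X) (t(X, I) = 6*(-7/(I + X)) = -42/(I + X))
L(-51, -49) + t(d(-5, -5), 34) = ((-51)² - 2*(-51) - 2*(-49) - 51*(-49)) - 42/(34 + 7) = (2601 + 102 + 98 + 2499) - 42/41 = 5300 - 42*1/41 = 5300 - 42/41 = 217258/41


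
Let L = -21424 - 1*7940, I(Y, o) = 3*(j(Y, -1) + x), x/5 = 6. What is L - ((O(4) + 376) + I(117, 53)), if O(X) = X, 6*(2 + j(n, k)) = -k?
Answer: -59657/2 ≈ -29829.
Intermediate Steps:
j(n, k) = -2 - k/6 (j(n, k) = -2 + (-k)/6 = -2 - k/6)
x = 30 (x = 5*6 = 30)
I(Y, o) = 169/2 (I(Y, o) = 3*((-2 - 1/6*(-1)) + 30) = 3*((-2 + 1/6) + 30) = 3*(-11/6 + 30) = 3*(169/6) = 169/2)
L = -29364 (L = -21424 - 7940 = -29364)
L - ((O(4) + 376) + I(117, 53)) = -29364 - ((4 + 376) + 169/2) = -29364 - (380 + 169/2) = -29364 - 1*929/2 = -29364 - 929/2 = -59657/2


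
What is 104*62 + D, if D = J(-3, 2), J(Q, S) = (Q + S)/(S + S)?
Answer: 25791/4 ≈ 6447.8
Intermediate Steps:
J(Q, S) = (Q + S)/(2*S) (J(Q, S) = (Q + S)/((2*S)) = (Q + S)*(1/(2*S)) = (Q + S)/(2*S))
D = -¼ (D = (½)*(-3 + 2)/2 = (½)*(½)*(-1) = -¼ ≈ -0.25000)
104*62 + D = 104*62 - ¼ = 6448 - ¼ = 25791/4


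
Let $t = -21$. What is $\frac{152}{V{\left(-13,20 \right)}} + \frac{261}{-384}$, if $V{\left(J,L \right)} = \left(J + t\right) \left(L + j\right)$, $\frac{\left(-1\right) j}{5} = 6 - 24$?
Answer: $- \frac{86209}{119680} \approx -0.72033$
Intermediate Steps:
$j = 90$ ($j = - 5 \left(6 - 24\right) = \left(-5\right) \left(-18\right) = 90$)
$V{\left(J,L \right)} = \left(-21 + J\right) \left(90 + L\right)$ ($V{\left(J,L \right)} = \left(J - 21\right) \left(L + 90\right) = \left(-21 + J\right) \left(90 + L\right)$)
$\frac{152}{V{\left(-13,20 \right)}} + \frac{261}{-384} = \frac{152}{-1890 - 420 + 90 \left(-13\right) - 260} + \frac{261}{-384} = \frac{152}{-1890 - 420 - 1170 - 260} + 261 \left(- \frac{1}{384}\right) = \frac{152}{-3740} - \frac{87}{128} = 152 \left(- \frac{1}{3740}\right) - \frac{87}{128} = - \frac{38}{935} - \frac{87}{128} = - \frac{86209}{119680}$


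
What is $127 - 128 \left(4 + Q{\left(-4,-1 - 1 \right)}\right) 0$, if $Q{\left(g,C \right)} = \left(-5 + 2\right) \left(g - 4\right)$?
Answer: $127$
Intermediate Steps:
$Q{\left(g,C \right)} = 12 - 3 g$ ($Q{\left(g,C \right)} = - 3 \left(-4 + g\right) = 12 - 3 g$)
$127 - 128 \left(4 + Q{\left(-4,-1 - 1 \right)}\right) 0 = 127 - 128 \left(4 + \left(12 - -12\right)\right) 0 = 127 - 128 \left(4 + \left(12 + 12\right)\right) 0 = 127 - 128 \left(4 + 24\right) 0 = 127 - 128 \cdot 28 \cdot 0 = 127 - 0 = 127 + 0 = 127$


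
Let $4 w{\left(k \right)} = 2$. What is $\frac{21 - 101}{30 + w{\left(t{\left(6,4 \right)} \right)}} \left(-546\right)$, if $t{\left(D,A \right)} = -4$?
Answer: $\frac{87360}{61} \approx 1432.1$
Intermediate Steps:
$w{\left(k \right)} = \frac{1}{2}$ ($w{\left(k \right)} = \frac{1}{4} \cdot 2 = \frac{1}{2}$)
$\frac{21 - 101}{30 + w{\left(t{\left(6,4 \right)} \right)}} \left(-546\right) = \frac{21 - 101}{30 + \frac{1}{2}} \left(-546\right) = - \frac{80}{\frac{61}{2}} \left(-546\right) = \left(-80\right) \frac{2}{61} \left(-546\right) = \left(- \frac{160}{61}\right) \left(-546\right) = \frac{87360}{61}$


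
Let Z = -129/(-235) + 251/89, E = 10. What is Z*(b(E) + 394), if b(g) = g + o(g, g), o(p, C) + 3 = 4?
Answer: 5707746/4183 ≈ 1364.5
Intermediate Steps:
o(p, C) = 1 (o(p, C) = -3 + 4 = 1)
Z = 70466/20915 (Z = -129*(-1/235) + 251*(1/89) = 129/235 + 251/89 = 70466/20915 ≈ 3.3692)
b(g) = 1 + g (b(g) = g + 1 = 1 + g)
Z*(b(E) + 394) = 70466*((1 + 10) + 394)/20915 = 70466*(11 + 394)/20915 = (70466/20915)*405 = 5707746/4183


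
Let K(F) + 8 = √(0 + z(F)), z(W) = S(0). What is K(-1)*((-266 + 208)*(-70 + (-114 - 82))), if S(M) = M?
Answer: -123424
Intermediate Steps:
z(W) = 0
K(F) = -8 (K(F) = -8 + √(0 + 0) = -8 + √0 = -8 + 0 = -8)
K(-1)*((-266 + 208)*(-70 + (-114 - 82))) = -8*(-266 + 208)*(-70 + (-114 - 82)) = -(-464)*(-70 - 196) = -(-464)*(-266) = -8*15428 = -123424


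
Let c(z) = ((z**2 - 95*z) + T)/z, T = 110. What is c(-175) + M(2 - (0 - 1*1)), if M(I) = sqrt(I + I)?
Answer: -9472/35 + sqrt(6) ≈ -268.18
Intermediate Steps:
M(I) = sqrt(2)*sqrt(I) (M(I) = sqrt(2*I) = sqrt(2)*sqrt(I))
c(z) = (110 + z**2 - 95*z)/z (c(z) = ((z**2 - 95*z) + 110)/z = (110 + z**2 - 95*z)/z)
c(-175) + M(2 - (0 - 1*1)) = (-95 - 175 + 110/(-175)) + sqrt(2)*sqrt(2 - (0 - 1*1)) = (-95 - 175 + 110*(-1/175)) + sqrt(2)*sqrt(2 - (0 - 1)) = (-95 - 175 - 22/35) + sqrt(2)*sqrt(2 - 1*(-1)) = -9472/35 + sqrt(2)*sqrt(2 + 1) = -9472/35 + sqrt(2)*sqrt(3) = -9472/35 + sqrt(6)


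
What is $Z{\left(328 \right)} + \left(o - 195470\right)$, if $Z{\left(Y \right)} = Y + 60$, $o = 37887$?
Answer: $-157195$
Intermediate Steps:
$Z{\left(Y \right)} = 60 + Y$
$Z{\left(328 \right)} + \left(o - 195470\right) = \left(60 + 328\right) + \left(37887 - 195470\right) = 388 + \left(37887 - 195470\right) = 388 - 157583 = -157195$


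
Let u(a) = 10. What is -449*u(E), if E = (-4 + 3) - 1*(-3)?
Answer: -4490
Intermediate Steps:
E = 2 (E = -1 + 3 = 2)
-449*u(E) = -449*10 = -4490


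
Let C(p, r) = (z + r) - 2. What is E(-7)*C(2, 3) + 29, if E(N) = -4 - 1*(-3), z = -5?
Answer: 33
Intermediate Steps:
E(N) = -1 (E(N) = -4 + 3 = -1)
C(p, r) = -7 + r (C(p, r) = (-5 + r) - 2 = -7 + r)
E(-7)*C(2, 3) + 29 = -(-7 + 3) + 29 = -1*(-4) + 29 = 4 + 29 = 33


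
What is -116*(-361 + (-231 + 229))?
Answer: 42108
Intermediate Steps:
-116*(-361 + (-231 + 229)) = -116*(-361 - 2) = -116*(-363) = 42108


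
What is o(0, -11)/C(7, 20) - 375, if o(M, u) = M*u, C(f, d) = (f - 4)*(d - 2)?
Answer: -375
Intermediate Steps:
C(f, d) = (-4 + f)*(-2 + d)
o(0, -11)/C(7, 20) - 375 = (0*(-11))/(8 - 4*20 - 2*7 + 20*7) - 375 = 0/(8 - 80 - 14 + 140) - 375 = 0/54 - 375 = 0*(1/54) - 375 = 0 - 375 = -375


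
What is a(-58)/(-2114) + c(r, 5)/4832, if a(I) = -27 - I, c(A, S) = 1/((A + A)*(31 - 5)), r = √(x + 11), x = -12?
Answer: -31/2114 - I/251264 ≈ -0.014664 - 3.9799e-6*I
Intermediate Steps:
r = I (r = √(-12 + 11) = √(-1) = I ≈ 1.0*I)
c(A, S) = 1/(52*A) (c(A, S) = 1/((2*A)*26) = 1/(52*A))
a(-58)/(-2114) + c(r, 5)/4832 = (-27 - 1*(-58))/(-2114) + (1/(52*I))/4832 = (-27 + 58)*(-1/2114) + ((-I)/52)*(1/4832) = 31*(-1/2114) - I/52*(1/4832) = -31/2114 - I/251264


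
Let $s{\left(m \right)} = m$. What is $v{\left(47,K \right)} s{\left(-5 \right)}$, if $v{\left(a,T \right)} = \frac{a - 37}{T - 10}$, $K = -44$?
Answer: $\frac{25}{27} \approx 0.92593$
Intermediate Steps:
$v{\left(a,T \right)} = \frac{-37 + a}{-10 + T}$
$v{\left(47,K \right)} s{\left(-5 \right)} = \frac{-37 + 47}{-10 - 44} \left(-5\right) = \frac{1}{-54} \cdot 10 \left(-5\right) = \left(- \frac{1}{54}\right) 10 \left(-5\right) = \left(- \frac{5}{27}\right) \left(-5\right) = \frac{25}{27}$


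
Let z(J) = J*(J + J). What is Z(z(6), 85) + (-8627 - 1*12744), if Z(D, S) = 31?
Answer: -21340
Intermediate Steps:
z(J) = 2*J**2 (z(J) = J*(2*J) = 2*J**2)
Z(z(6), 85) + (-8627 - 1*12744) = 31 + (-8627 - 1*12744) = 31 + (-8627 - 12744) = 31 - 21371 = -21340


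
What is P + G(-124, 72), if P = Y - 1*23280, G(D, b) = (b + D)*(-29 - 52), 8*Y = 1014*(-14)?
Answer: -41685/2 ≈ -20843.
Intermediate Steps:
Y = -3549/2 (Y = (1014*(-14))/8 = (⅛)*(-14196) = -3549/2 ≈ -1774.5)
G(D, b) = -81*D - 81*b (G(D, b) = (D + b)*(-81) = -81*D - 81*b)
P = -50109/2 (P = -3549/2 - 1*23280 = -3549/2 - 23280 = -50109/2 ≈ -25055.)
P + G(-124, 72) = -50109/2 + (-81*(-124) - 81*72) = -50109/2 + (10044 - 5832) = -50109/2 + 4212 = -41685/2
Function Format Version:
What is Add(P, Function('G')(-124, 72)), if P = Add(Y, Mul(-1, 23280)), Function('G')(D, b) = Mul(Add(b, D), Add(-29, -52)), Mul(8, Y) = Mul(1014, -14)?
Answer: Rational(-41685, 2) ≈ -20843.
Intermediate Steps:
Y = Rational(-3549, 2) (Y = Mul(Rational(1, 8), Mul(1014, -14)) = Mul(Rational(1, 8), -14196) = Rational(-3549, 2) ≈ -1774.5)
Function('G')(D, b) = Add(Mul(-81, D), Mul(-81, b)) (Function('G')(D, b) = Mul(Add(D, b), -81) = Add(Mul(-81, D), Mul(-81, b)))
P = Rational(-50109, 2) (P = Add(Rational(-3549, 2), Mul(-1, 23280)) = Add(Rational(-3549, 2), -23280) = Rational(-50109, 2) ≈ -25055.)
Add(P, Function('G')(-124, 72)) = Add(Rational(-50109, 2), Add(Mul(-81, -124), Mul(-81, 72))) = Add(Rational(-50109, 2), Add(10044, -5832)) = Add(Rational(-50109, 2), 4212) = Rational(-41685, 2)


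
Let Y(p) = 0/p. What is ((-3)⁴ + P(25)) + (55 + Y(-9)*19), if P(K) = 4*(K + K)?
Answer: 336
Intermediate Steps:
P(K) = 8*K (P(K) = 4*(2*K) = 8*K)
Y(p) = 0
((-3)⁴ + P(25)) + (55 + Y(-9)*19) = ((-3)⁴ + 8*25) + (55 + 0*19) = (81 + 200) + (55 + 0) = 281 + 55 = 336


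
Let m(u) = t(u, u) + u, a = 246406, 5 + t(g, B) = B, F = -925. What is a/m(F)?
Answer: -246406/1855 ≈ -132.83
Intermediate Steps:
t(g, B) = -5 + B
m(u) = -5 + 2*u (m(u) = (-5 + u) + u = -5 + 2*u)
a/m(F) = 246406/(-5 + 2*(-925)) = 246406/(-5 - 1850) = 246406/(-1855) = 246406*(-1/1855) = -246406/1855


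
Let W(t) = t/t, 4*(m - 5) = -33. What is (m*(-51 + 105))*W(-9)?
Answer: -351/2 ≈ -175.50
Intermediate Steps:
m = -13/4 (m = 5 + (¼)*(-33) = 5 - 33/4 = -13/4 ≈ -3.2500)
W(t) = 1
(m*(-51 + 105))*W(-9) = -13*(-51 + 105)/4*1 = -13/4*54*1 = -351/2*1 = -351/2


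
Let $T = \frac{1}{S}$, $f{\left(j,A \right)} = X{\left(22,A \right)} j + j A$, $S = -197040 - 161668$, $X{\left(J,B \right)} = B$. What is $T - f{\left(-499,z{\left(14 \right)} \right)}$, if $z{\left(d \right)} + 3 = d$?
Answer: $\frac{3937896423}{358708} \approx 10978.0$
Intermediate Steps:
$S = -358708$ ($S = -197040 - 161668 = -358708$)
$z{\left(d \right)} = -3 + d$
$f{\left(j,A \right)} = 2 A j$ ($f{\left(j,A \right)} = A j + j A = A j + A j = 2 A j$)
$T = - \frac{1}{358708}$ ($T = \frac{1}{-358708} = - \frac{1}{358708} \approx -2.7878 \cdot 10^{-6}$)
$T - f{\left(-499,z{\left(14 \right)} \right)} = - \frac{1}{358708} - 2 \left(-3 + 14\right) \left(-499\right) = - \frac{1}{358708} - 2 \cdot 11 \left(-499\right) = - \frac{1}{358708} - -10978 = - \frac{1}{358708} + 10978 = \frac{3937896423}{358708}$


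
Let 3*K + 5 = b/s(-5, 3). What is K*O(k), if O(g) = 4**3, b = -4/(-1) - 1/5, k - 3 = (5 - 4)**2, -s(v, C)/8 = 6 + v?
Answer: -584/5 ≈ -116.80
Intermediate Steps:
s(v, C) = -48 - 8*v (s(v, C) = -8*(6 + v) = -48 - 8*v)
k = 4 (k = 3 + (5 - 4)**2 = 3 + 1**2 = 3 + 1 = 4)
b = 19/5 (b = -4*(-1) - 1*1/5 = 4 - 1/5 = 19/5 ≈ 3.8000)
O(g) = 64
K = -73/40 (K = -5/3 + (19/(5*(-48 - 8*(-5))))/3 = -5/3 + (19/(5*(-48 + 40)))/3 = -5/3 + ((19/5)/(-8))/3 = -5/3 + ((19/5)*(-1/8))/3 = -5/3 + (1/3)*(-19/40) = -5/3 - 19/120 = -73/40 ≈ -1.8250)
K*O(k) = -73/40*64 = -584/5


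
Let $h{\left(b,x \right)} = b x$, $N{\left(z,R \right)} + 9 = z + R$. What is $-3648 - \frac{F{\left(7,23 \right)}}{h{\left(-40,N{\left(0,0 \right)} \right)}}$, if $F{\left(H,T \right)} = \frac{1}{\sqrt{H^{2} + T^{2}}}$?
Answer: $-3648 - \frac{\sqrt{2}}{12240} \approx -3648.0$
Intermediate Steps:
$N{\left(z,R \right)} = -9 + R + z$ ($N{\left(z,R \right)} = -9 + \left(z + R\right) = -9 + \left(R + z\right) = -9 + R + z$)
$F{\left(H,T \right)} = \frac{1}{\sqrt{H^{2} + T^{2}}}$
$-3648 - \frac{F{\left(7,23 \right)}}{h{\left(-40,N{\left(0,0 \right)} \right)}} = -3648 - \frac{1}{\sqrt{7^{2} + 23^{2}} \left(- 40 \left(-9 + 0 + 0\right)\right)} = -3648 - \frac{1}{\sqrt{49 + 529} \left(\left(-40\right) \left(-9\right)\right)} = -3648 - \frac{1}{17 \sqrt{2} \cdot 360} = -3648 - \frac{\sqrt{2}}{34} \cdot \frac{1}{360} = -3648 - \frac{\sqrt{2}}{12240}$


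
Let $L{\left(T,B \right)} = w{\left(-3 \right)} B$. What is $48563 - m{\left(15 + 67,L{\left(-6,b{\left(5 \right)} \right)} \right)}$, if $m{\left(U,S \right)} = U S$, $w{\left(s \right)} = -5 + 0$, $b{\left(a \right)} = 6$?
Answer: $51023$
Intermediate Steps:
$w{\left(s \right)} = -5$
$L{\left(T,B \right)} = - 5 B$
$m{\left(U,S \right)} = S U$
$48563 - m{\left(15 + 67,L{\left(-6,b{\left(5 \right)} \right)} \right)} = 48563 - \left(-5\right) 6 \left(15 + 67\right) = 48563 - \left(-30\right) 82 = 48563 - -2460 = 48563 + 2460 = 51023$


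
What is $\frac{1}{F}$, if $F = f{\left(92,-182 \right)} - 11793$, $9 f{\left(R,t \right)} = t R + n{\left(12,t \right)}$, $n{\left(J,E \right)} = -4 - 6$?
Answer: $- \frac{9}{122891} \approx -7.3236 \cdot 10^{-5}$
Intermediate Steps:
$n{\left(J,E \right)} = -10$
$f{\left(R,t \right)} = - \frac{10}{9} + \frac{R t}{9}$ ($f{\left(R,t \right)} = \frac{t R - 10}{9} = \frac{R t - 10}{9} = \frac{-10 + R t}{9} = - \frac{10}{9} + \frac{R t}{9}$)
$F = - \frac{122891}{9}$ ($F = \left(- \frac{10}{9} + \frac{1}{9} \cdot 92 \left(-182\right)\right) - 11793 = \left(- \frac{10}{9} - \frac{16744}{9}\right) - 11793 = - \frac{16754}{9} - 11793 = - \frac{122891}{9} \approx -13655.0$)
$\frac{1}{F} = \frac{1}{- \frac{122891}{9}} = - \frac{9}{122891}$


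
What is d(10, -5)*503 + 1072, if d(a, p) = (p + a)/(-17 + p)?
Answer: 21069/22 ≈ 957.68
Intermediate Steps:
d(a, p) = (a + p)/(-17 + p)
d(10, -5)*503 + 1072 = ((10 - 5)/(-17 - 5))*503 + 1072 = (5/(-22))*503 + 1072 = -1/22*5*503 + 1072 = -5/22*503 + 1072 = -2515/22 + 1072 = 21069/22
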